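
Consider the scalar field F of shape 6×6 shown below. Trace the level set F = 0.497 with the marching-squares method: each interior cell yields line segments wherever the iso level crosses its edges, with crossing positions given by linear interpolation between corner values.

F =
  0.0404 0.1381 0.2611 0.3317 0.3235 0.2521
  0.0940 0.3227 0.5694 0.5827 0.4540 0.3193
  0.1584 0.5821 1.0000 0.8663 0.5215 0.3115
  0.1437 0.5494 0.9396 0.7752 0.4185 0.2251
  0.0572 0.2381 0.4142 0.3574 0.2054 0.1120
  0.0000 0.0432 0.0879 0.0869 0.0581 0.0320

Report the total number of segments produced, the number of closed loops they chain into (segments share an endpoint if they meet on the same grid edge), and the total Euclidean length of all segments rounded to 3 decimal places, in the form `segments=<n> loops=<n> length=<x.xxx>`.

segments=14 loops=1 length=10.110

cell (0,1): code 0100 → (0.765,2.000)–(1.000,1.707)
cell (0,2): code 1100 → (0.659,3.000)–(0.765,2.000)
cell (0,3): code 1000 → (1.000,3.666)–(0.659,3.000)
cell (1,0): code 0100 → (1.672,1.000)–(2.000,0.799)
cell (1,1): code 1110 → (1.000,1.707)–(1.672,1.000)
cell (1,3): code 1101 → (1.637,4.000)–(1.000,3.666)
cell (1,4): code 1000 → (2.000,4.117)–(1.637,4.000)
cell (2,0): code 0110 → (2.000,0.799)–(3.000,0.871)
cell (2,3): code 1011 → (3.000,3.780)–(2.238,4.000)
cell (2,4): code 0001 → (2.238,4.000)–(2.000,4.117)
cell (3,0): code 0010 → (3.000,0.871)–(3.168,1.000)
cell (3,1): code 0011 → (3.168,1.000)–(3.842,2.000)
cell (3,2): code 0011 → (3.842,2.000)–(3.666,3.000)
cell (3,3): code 0001 → (3.666,3.000)–(3.000,3.780)
total: 14 segments, chained into 1 closed loop(s), length Σ = 10.110028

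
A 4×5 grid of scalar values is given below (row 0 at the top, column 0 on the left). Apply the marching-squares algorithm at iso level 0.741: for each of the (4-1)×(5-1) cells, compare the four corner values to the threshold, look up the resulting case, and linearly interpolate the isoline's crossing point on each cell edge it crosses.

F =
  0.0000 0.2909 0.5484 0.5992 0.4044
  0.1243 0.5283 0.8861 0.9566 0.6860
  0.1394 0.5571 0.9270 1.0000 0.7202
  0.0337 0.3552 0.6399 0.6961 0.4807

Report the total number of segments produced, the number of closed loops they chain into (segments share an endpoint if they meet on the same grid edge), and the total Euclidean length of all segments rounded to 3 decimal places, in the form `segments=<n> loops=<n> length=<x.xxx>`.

cell (0,1): code 0100 → (0.570,2.000)–(1.000,1.594)
cell (0,2): code 1100 → (0.397,3.000)–(0.570,2.000)
cell (0,3): code 1000 → (1.000,3.797)–(0.397,3.000)
cell (1,1): code 0110 → (1.000,1.594)–(2.000,1.497)
cell (1,3): code 1001 → (2.000,3.926)–(1.000,3.797)
cell (2,1): code 0010 → (2.000,1.497)–(2.648,2.000)
cell (2,2): code 0011 → (2.648,2.000)–(2.852,3.000)
cell (2,3): code 0001 → (2.852,3.000)–(2.000,3.926)
total: 8 segments, chained into 1 closed loop(s), length Σ = 7.717156

segments=8 loops=1 length=7.717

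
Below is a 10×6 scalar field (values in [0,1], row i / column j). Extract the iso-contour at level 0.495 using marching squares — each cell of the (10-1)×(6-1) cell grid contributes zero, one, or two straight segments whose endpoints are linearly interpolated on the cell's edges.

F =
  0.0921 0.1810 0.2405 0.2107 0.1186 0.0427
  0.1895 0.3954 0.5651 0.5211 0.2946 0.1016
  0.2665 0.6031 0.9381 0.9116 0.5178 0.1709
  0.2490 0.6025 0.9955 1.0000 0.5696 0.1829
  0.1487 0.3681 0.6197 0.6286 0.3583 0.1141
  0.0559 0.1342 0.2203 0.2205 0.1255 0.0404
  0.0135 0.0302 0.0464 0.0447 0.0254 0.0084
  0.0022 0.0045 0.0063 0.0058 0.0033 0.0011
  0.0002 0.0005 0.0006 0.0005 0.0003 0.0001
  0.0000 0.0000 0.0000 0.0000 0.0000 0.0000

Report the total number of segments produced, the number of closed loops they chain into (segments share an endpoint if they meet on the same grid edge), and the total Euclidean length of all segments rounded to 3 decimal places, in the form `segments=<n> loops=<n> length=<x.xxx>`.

cell (0,1): code 0100 → (0.784,2.000)–(1.000,1.587)
cell (0,2): code 1100 → (0.916,3.000)–(0.784,2.000)
cell (0,3): code 1000 → (1.000,3.115)–(0.916,3.000)
cell (1,0): code 0100 → (1.480,1.000)–(2.000,0.679)
cell (1,1): code 1110 → (1.000,1.587)–(1.480,1.000)
cell (1,3): code 1101 → (1.898,4.000)–(1.000,3.115)
cell (1,4): code 1000 → (2.000,4.066)–(1.898,4.000)
cell (2,0): code 0110 → (2.000,0.679)–(3.000,0.696)
cell (2,4): code 1001 → (3.000,4.193)–(2.000,4.066)
cell (3,0): code 0010 → (3.000,0.696)–(3.459,1.000)
cell (3,1): code 0111 → (3.459,1.000)–(4.000,1.504)
cell (3,3): code 1011 → (4.000,3.494)–(3.353,4.000)
cell (3,4): code 0001 → (3.353,4.000)–(3.000,4.193)
cell (4,1): code 0010 → (4.000,1.504)–(4.312,2.000)
cell (4,2): code 0011 → (4.312,2.000)–(4.327,3.000)
cell (4,3): code 0001 → (4.327,3.000)–(4.000,3.494)
total: 16 segments, chained into 1 closed loop(s), length Σ = 11.069542

segments=16 loops=1 length=11.070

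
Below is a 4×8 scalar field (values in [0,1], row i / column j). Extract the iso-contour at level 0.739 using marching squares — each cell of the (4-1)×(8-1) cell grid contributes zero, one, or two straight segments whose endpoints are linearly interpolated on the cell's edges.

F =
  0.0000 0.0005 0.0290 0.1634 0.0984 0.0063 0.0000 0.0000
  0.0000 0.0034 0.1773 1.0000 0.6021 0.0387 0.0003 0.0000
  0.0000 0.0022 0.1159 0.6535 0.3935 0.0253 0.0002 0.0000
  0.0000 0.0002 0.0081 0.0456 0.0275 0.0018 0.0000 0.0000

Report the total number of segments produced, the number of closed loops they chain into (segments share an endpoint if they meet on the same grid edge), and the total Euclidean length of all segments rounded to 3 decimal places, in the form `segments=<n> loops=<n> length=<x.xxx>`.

segments=4 loops=1 length=2.987

cell (0,2): code 0100 → (0.688,3.000)–(1.000,2.683)
cell (0,3): code 1000 → (1.000,3.656)–(0.688,3.000)
cell (1,2): code 0010 → (1.000,2.683)–(1.753,3.000)
cell (1,3): code 0001 → (1.753,3.000)–(1.000,3.656)
total: 4 segments, chained into 1 closed loop(s), length Σ = 2.987450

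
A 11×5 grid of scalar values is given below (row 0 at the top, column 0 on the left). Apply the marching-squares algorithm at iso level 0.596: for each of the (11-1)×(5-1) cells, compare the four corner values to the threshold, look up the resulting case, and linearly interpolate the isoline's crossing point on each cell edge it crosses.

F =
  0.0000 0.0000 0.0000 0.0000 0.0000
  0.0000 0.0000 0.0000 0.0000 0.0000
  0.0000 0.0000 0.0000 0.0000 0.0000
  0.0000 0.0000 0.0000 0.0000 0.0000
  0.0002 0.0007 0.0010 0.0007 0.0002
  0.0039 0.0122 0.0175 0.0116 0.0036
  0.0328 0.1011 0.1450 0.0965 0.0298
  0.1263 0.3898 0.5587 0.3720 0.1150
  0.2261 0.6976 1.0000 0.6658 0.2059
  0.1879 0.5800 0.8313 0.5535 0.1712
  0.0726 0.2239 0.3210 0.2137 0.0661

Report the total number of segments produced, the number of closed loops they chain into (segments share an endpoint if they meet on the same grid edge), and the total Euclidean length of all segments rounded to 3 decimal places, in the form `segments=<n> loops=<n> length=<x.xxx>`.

cell (7,0): code 0100 → (7.670,1.000)–(8.000,0.785)
cell (7,1): code 1100 → (7.085,2.000)–(7.670,1.000)
cell (7,2): code 1100 → (7.762,3.000)–(7.085,2.000)
cell (7,3): code 1000 → (8.000,3.152)–(7.762,3.000)
cell (8,0): code 0010 → (8.000,0.785)–(8.864,1.000)
cell (8,1): code 0111 → (8.864,1.000)–(9.000,1.064)
cell (8,2): code 1011 → (9.000,2.847)–(8.622,3.000)
cell (8,3): code 0001 → (8.622,3.000)–(8.000,3.152)
cell (9,1): code 0010 → (9.000,1.064)–(9.461,2.000)
cell (9,2): code 0001 → (9.461,2.000)–(9.000,2.847)
total: 10 segments, chained into 1 closed loop(s), length Σ = 7.139712

segments=10 loops=1 length=7.140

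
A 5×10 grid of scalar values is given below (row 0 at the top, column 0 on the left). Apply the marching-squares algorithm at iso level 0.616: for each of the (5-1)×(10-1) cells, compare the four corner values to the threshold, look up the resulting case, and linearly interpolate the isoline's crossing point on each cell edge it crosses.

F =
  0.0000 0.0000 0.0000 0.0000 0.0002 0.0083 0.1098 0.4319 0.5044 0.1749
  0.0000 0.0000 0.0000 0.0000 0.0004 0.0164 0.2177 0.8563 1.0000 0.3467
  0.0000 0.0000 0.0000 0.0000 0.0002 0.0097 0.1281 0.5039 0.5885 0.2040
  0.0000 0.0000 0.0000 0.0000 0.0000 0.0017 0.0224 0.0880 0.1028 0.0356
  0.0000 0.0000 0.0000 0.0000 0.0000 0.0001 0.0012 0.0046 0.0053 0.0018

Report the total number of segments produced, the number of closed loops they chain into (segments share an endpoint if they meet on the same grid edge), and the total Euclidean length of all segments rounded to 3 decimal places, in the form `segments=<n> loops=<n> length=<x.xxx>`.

segments=6 loops=1 length=5.587

cell (0,6): code 0100 → (0.434,7.000)–(1.000,6.624)
cell (0,7): code 1100 → (0.225,8.000)–(0.434,7.000)
cell (0,8): code 1000 → (1.000,8.588)–(0.225,8.000)
cell (1,6): code 0010 → (1.000,6.624)–(1.682,7.000)
cell (1,7): code 0011 → (1.682,7.000)–(1.933,8.000)
cell (1,8): code 0001 → (1.933,8.000)–(1.000,8.588)
total: 6 segments, chained into 1 closed loop(s), length Σ = 5.586690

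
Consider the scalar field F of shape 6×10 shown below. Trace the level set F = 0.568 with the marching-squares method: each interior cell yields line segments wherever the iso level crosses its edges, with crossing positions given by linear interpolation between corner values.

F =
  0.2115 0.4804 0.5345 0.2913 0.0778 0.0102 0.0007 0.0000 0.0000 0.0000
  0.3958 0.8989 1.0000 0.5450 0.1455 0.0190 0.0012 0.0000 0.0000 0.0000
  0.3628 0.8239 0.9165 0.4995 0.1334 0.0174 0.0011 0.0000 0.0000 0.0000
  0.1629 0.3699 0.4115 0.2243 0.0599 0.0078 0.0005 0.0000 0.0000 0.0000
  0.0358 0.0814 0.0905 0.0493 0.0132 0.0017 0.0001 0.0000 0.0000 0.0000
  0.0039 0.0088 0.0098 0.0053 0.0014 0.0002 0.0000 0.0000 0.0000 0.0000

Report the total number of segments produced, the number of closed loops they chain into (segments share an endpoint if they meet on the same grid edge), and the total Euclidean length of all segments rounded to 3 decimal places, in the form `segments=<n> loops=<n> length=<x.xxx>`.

segments=8 loops=1 length=8.260

cell (0,0): code 0100 → (0.209,1.000)–(1.000,0.342)
cell (0,1): code 1100 → (0.072,2.000)–(0.209,1.000)
cell (0,2): code 1000 → (1.000,2.949)–(0.072,2.000)
cell (1,0): code 0110 → (1.000,0.342)–(2.000,0.445)
cell (1,2): code 1001 → (2.000,2.836)–(1.000,2.949)
cell (2,0): code 0010 → (2.000,0.445)–(2.564,1.000)
cell (2,1): code 0011 → (2.564,1.000)–(2.690,2.000)
cell (2,2): code 0001 → (2.690,2.000)–(2.000,2.836)
total: 8 segments, chained into 1 closed loop(s), length Σ = 8.260057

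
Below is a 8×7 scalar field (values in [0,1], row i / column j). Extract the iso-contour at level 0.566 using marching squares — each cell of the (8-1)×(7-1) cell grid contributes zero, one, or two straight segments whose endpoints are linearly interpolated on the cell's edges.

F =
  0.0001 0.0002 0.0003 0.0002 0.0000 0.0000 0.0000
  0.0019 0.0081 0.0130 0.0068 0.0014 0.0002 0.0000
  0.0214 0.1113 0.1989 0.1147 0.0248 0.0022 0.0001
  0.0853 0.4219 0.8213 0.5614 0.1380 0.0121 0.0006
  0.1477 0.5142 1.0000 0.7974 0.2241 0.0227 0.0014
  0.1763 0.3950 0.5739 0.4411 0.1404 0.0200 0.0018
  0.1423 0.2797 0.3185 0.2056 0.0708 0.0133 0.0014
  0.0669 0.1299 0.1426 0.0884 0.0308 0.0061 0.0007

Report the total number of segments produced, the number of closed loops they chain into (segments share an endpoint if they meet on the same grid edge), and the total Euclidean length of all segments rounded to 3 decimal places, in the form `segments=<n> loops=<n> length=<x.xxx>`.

cell (2,1): code 0100 → (2.590,2.000)–(3.000,1.361)
cell (2,2): code 1000 → (3.000,2.982)–(2.590,2.000)
cell (3,1): code 0110 → (3.000,1.361)–(4.000,1.107)
cell (3,2): code 1101 → (3.019,3.000)–(3.000,2.982)
cell (3,3): code 1000 → (4.000,3.404)–(3.019,3.000)
cell (4,1): code 0110 → (4.000,1.107)–(5.000,1.956)
cell (4,2): code 1011 → (5.000,2.059)–(4.649,3.000)
cell (4,3): code 0001 → (4.649,3.000)–(4.000,3.404)
cell (5,1): code 0010 → (5.000,1.956)–(5.031,2.000)
cell (5,2): code 0001 → (5.031,2.000)–(5.000,2.059)
total: 10 segments, chained into 1 closed loop(s), length Σ = 7.143733

segments=10 loops=1 length=7.144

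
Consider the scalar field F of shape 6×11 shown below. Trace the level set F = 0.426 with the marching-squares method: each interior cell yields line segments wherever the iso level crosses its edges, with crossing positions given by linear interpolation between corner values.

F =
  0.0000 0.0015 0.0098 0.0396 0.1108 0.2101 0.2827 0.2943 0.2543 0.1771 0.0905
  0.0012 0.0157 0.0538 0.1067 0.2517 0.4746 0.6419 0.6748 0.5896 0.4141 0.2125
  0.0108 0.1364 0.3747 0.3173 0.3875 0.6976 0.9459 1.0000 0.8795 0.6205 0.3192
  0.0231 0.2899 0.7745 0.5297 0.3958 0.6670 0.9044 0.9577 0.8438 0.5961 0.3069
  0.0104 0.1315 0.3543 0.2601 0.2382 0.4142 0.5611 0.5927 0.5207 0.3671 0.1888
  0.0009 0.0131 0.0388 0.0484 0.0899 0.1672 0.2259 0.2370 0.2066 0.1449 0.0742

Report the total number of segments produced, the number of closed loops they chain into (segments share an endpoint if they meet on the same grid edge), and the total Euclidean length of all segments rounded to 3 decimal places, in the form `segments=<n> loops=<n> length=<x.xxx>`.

cell (0,4): code 0100 → (0.816,5.000)–(1.000,4.782)
cell (0,5): code 1100 → (0.399,6.000)–(0.816,5.000)
cell (0,6): code 1100 → (0.346,7.000)–(0.399,6.000)
cell (0,7): code 1100 → (0.512,8.000)–(0.346,7.000)
cell (0,8): code 1000 → (1.000,8.932)–(0.512,8.000)
cell (1,4): code 0110 → (1.000,4.782)–(2.000,4.124)
cell (1,8): code 1101 → (1.058,9.000)–(1.000,8.932)
cell (1,9): code 1000 → (2.000,9.646)–(1.058,9.000)
cell (2,1): code 0100 → (2.128,2.000)–(3.000,1.281)
cell (2,2): code 1100 → (2.512,3.000)–(2.128,2.000)
cell (2,3): code 1000 → (3.000,3.774)–(2.512,3.000)
cell (2,4): code 0110 → (2.000,4.124)–(3.000,4.111)
cell (2,9): code 1001 → (3.000,9.588)–(2.000,9.646)
cell (3,1): code 0010 → (3.000,1.281)–(3.829,2.000)
cell (3,2): code 0011 → (3.829,2.000)–(3.385,3.000)
cell (3,3): code 0001 → (3.385,3.000)–(3.000,3.774)
cell (3,4): code 0010 → (3.000,4.111)–(3.953,5.000)
cell (3,5): code 0111 → (3.953,5.000)–(4.000,5.080)
cell (3,8): code 1011 → (4.000,8.617)–(3.743,9.000)
cell (3,9): code 0001 → (3.743,9.000)–(3.000,9.588)
cell (4,5): code 0010 → (4.000,5.080)–(4.403,6.000)
cell (4,6): code 0011 → (4.403,6.000)–(4.469,7.000)
cell (4,7): code 0011 → (4.469,7.000)–(4.301,8.000)
cell (4,8): code 0001 → (4.301,8.000)–(4.000,8.617)
total: 24 segments, chained into 2 closed loop(s), length Σ = 21.551152

segments=24 loops=2 length=21.551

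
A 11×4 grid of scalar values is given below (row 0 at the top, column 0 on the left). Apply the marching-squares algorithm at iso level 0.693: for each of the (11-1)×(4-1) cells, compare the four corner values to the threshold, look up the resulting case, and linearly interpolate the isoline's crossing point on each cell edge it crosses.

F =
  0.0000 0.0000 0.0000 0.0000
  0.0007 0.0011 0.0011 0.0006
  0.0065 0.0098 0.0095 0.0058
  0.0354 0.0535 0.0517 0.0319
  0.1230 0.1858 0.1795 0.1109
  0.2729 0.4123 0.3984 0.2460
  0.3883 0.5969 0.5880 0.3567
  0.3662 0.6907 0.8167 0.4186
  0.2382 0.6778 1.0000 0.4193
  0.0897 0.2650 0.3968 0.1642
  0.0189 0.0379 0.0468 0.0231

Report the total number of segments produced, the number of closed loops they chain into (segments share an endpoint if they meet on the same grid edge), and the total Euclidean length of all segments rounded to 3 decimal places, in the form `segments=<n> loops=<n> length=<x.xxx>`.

segments=6 loops=1 length=5.583

cell (6,1): code 0100 → (6.459,2.000)–(7.000,1.018)
cell (6,2): code 1000 → (7.000,2.311)–(6.459,2.000)
cell (7,1): code 0110 → (7.000,1.018)–(8.000,1.047)
cell (7,2): code 1001 → (8.000,2.529)–(7.000,2.311)
cell (8,1): code 0010 → (8.000,1.047)–(8.509,2.000)
cell (8,2): code 0001 → (8.509,2.000)–(8.000,2.529)
total: 6 segments, chained into 1 closed loop(s), length Σ = 5.582638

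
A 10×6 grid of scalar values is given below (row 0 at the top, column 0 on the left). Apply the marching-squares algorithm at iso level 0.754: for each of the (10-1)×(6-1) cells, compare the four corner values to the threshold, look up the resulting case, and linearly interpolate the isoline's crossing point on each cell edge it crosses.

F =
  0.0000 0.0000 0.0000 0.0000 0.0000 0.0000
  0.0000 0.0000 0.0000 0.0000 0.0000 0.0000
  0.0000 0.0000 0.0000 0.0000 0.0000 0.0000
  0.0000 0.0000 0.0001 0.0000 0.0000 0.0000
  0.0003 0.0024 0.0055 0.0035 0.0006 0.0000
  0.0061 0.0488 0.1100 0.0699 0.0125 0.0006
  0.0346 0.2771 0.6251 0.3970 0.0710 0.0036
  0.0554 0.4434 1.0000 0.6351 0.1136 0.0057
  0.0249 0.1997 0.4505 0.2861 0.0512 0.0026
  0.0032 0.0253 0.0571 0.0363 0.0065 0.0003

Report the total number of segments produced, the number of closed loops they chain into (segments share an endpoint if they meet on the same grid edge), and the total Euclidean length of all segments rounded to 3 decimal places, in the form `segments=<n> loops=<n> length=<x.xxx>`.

segments=4 loops=1 length=3.170

cell (6,1): code 0100 → (6.344,2.000)–(7.000,1.558)
cell (6,2): code 1000 → (7.000,2.674)–(6.344,2.000)
cell (7,1): code 0010 → (7.000,1.558)–(7.448,2.000)
cell (7,2): code 0001 → (7.448,2.000)–(7.000,2.674)
total: 4 segments, chained into 1 closed loop(s), length Σ = 3.170265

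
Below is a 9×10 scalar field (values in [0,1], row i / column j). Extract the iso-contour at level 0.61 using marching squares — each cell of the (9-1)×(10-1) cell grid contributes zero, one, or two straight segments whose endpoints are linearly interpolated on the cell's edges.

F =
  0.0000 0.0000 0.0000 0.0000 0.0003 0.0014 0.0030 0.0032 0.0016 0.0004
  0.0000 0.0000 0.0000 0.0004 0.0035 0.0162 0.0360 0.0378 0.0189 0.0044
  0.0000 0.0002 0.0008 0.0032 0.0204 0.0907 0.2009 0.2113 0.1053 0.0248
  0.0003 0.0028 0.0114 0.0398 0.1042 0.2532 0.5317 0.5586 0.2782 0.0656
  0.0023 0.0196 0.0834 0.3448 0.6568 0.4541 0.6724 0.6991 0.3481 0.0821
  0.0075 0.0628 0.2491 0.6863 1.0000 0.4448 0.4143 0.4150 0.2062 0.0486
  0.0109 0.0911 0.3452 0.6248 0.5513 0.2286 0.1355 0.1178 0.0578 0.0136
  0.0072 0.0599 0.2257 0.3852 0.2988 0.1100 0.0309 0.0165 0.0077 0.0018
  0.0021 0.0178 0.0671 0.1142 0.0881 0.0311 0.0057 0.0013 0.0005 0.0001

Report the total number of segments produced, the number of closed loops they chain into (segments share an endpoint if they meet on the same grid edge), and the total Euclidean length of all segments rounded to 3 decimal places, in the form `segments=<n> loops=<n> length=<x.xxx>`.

cell (3,3): code 0100 → (3.915,4.000)–(4.000,3.850)
cell (3,4): code 1000 → (4.000,4.231)–(3.915,4.000)
cell (3,5): code 0100 → (3.557,6.000)–(4.000,5.714)
cell (3,6): code 1100 → (3.366,7.000)–(3.557,6.000)
cell (3,7): code 1000 → (4.000,7.254)–(3.366,7.000)
cell (4,2): code 0100 → (4.777,3.000)–(5.000,2.825)
cell (4,3): code 1110 → (4.000,3.850)–(4.777,3.000)
cell (4,4): code 1001 → (5.000,4.702)–(4.000,4.231)
cell (4,5): code 0010 → (4.000,5.714)–(4.242,6.000)
cell (4,6): code 0011 → (4.242,6.000)–(4.314,7.000)
cell (4,7): code 0001 → (4.314,7.000)–(4.000,7.254)
cell (5,2): code 0110 → (5.000,2.825)–(6.000,2.947)
cell (5,3): code 1011 → (6.000,3.201)–(5.869,4.000)
cell (5,4): code 0001 → (5.869,4.000)–(5.000,4.702)
cell (6,2): code 0010 → (6.000,2.947)–(6.062,3.000)
cell (6,3): code 0001 → (6.062,3.000)–(6.000,3.201)
total: 16 segments, chained into 2 closed loop(s), length Σ = 10.193961

segments=16 loops=2 length=10.194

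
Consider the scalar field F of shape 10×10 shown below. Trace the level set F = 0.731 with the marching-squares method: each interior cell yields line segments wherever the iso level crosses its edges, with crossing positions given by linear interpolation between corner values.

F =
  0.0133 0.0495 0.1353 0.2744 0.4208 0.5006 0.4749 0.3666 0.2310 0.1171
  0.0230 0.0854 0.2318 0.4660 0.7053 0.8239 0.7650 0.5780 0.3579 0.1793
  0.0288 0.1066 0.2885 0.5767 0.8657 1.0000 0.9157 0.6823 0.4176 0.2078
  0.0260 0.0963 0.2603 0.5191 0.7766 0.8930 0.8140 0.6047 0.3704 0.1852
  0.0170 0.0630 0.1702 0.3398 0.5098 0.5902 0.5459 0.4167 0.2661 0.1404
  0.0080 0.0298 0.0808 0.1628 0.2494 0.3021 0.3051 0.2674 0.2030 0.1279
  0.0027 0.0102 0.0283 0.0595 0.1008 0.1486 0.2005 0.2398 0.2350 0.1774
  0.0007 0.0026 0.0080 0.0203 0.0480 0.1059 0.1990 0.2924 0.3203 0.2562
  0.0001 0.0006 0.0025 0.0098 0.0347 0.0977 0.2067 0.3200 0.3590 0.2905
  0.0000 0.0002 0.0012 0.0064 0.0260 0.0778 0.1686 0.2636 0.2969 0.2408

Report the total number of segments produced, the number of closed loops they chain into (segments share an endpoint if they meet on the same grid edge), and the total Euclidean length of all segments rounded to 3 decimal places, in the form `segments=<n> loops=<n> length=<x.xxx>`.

cell (0,4): code 0100 → (0.713,5.000)–(1.000,4.217)
cell (0,5): code 1100 → (0.883,6.000)–(0.713,5.000)
cell (0,6): code 1000 → (1.000,6.182)–(0.883,6.000)
cell (1,3): code 0100 → (1.160,4.000)–(2.000,3.534)
cell (1,4): code 1110 → (1.000,4.217)–(1.160,4.000)
cell (1,6): code 1001 → (2.000,6.791)–(1.000,6.182)
cell (2,3): code 0110 → (2.000,3.534)–(3.000,3.823)
cell (2,6): code 1001 → (3.000,6.397)–(2.000,6.791)
cell (3,3): code 0010 → (3.000,3.823)–(3.171,4.000)
cell (3,4): code 0011 → (3.171,4.000)–(3.535,5.000)
cell (3,5): code 0011 → (3.535,5.000)–(3.310,6.000)
cell (3,6): code 0001 → (3.310,6.000)–(3.000,6.397)
total: 12 segments, chained into 1 closed loop(s), length Σ = 9.420655

segments=12 loops=1 length=9.421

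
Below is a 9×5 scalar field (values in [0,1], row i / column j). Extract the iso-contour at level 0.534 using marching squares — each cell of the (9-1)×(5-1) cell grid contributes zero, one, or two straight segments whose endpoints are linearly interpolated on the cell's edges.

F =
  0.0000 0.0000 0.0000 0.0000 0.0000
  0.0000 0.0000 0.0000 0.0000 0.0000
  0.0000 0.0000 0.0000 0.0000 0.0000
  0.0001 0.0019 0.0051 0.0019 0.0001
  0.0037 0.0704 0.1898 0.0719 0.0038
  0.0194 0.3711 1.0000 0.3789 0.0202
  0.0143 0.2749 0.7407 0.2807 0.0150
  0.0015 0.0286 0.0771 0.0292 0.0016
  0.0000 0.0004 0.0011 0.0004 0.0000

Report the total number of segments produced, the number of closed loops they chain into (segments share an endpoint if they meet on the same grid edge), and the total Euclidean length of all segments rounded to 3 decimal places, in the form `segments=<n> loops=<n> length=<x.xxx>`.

segments=6 loops=1 length=5.060

cell (4,1): code 0100 → (4.425,2.000)–(5.000,1.259)
cell (4,2): code 1000 → (5.000,2.750)–(4.425,2.000)
cell (5,1): code 0110 → (5.000,1.259)–(6.000,1.556)
cell (5,2): code 1001 → (6.000,2.449)–(5.000,2.750)
cell (6,1): code 0010 → (6.000,1.556)–(6.311,2.000)
cell (6,2): code 0001 → (6.311,2.000)–(6.000,2.449)
total: 6 segments, chained into 1 closed loop(s), length Σ = 5.059833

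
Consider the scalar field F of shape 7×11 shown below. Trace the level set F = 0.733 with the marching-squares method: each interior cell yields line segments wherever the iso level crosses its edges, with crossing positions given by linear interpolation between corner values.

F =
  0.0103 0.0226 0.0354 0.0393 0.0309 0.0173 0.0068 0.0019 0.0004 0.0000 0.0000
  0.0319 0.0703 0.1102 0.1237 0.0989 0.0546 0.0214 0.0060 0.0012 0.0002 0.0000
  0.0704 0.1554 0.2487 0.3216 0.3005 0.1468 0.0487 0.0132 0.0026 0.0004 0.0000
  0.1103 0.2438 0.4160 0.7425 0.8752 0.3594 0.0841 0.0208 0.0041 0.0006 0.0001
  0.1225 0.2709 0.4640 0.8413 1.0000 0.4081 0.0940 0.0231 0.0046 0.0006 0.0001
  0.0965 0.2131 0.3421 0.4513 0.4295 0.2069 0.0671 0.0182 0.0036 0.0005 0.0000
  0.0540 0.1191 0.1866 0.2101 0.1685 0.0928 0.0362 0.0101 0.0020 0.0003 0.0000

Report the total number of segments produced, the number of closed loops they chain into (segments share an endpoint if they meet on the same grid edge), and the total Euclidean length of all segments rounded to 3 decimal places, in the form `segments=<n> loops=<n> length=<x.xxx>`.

cell (2,2): code 0100 → (2.977,3.000)–(3.000,2.971)
cell (2,3): code 1100 → (2.753,4.000)–(2.977,3.000)
cell (2,4): code 1000 → (3.000,4.276)–(2.753,4.000)
cell (3,2): code 0110 → (3.000,2.971)–(4.000,2.713)
cell (3,4): code 1001 → (4.000,4.451)–(3.000,4.276)
cell (4,2): code 0010 → (4.000,2.713)–(4.278,3.000)
cell (4,3): code 0011 → (4.278,3.000)–(4.468,4.000)
cell (4,4): code 0001 → (4.468,4.000)–(4.000,4.451)
total: 8 segments, chained into 1 closed loop(s), length Σ = 5.547576

segments=8 loops=1 length=5.548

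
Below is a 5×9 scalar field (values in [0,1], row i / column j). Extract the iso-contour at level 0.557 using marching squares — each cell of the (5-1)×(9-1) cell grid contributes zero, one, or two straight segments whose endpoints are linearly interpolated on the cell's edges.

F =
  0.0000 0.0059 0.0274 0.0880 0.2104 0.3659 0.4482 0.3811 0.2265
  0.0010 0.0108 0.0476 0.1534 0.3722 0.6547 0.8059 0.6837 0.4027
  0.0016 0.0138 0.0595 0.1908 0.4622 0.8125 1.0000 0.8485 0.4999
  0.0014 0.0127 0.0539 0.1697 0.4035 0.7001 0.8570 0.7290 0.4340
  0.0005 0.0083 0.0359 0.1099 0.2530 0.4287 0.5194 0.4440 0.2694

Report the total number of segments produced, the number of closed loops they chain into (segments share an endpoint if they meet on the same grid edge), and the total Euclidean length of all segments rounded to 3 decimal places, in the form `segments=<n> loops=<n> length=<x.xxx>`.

segments=12 loops=1 length=11.060

cell (0,4): code 0100 → (0.662,5.000)–(1.000,4.654)
cell (0,5): code 1100 → (0.304,6.000)–(0.662,5.000)
cell (0,6): code 1100 → (0.581,7.000)–(0.304,6.000)
cell (0,7): code 1000 → (1.000,7.451)–(0.581,7.000)
cell (1,4): code 0110 → (1.000,4.654)–(2.000,4.271)
cell (1,7): code 1001 → (2.000,7.836)–(1.000,7.451)
cell (2,4): code 0110 → (2.000,4.271)–(3.000,4.518)
cell (2,7): code 1001 → (3.000,7.583)–(2.000,7.836)
cell (3,4): code 0010 → (3.000,4.518)–(3.527,5.000)
cell (3,5): code 0011 → (3.527,5.000)–(3.889,6.000)
cell (3,6): code 0011 → (3.889,6.000)–(3.604,7.000)
cell (3,7): code 0001 → (3.604,7.000)–(3.000,7.583)
total: 12 segments, chained into 1 closed loop(s), length Σ = 11.060038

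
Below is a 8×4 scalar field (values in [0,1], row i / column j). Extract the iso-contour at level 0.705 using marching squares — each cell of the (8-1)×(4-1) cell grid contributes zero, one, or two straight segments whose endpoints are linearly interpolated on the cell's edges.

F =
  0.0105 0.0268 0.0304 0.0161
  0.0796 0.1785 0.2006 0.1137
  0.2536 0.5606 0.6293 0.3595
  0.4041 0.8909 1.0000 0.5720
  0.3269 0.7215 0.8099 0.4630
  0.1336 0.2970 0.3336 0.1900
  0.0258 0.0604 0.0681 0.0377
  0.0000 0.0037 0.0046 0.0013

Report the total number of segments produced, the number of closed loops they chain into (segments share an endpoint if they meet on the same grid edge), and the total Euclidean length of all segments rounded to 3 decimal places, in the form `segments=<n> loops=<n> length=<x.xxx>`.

segments=8 loops=1 length=6.336

cell (2,0): code 0100 → (2.437,1.000)–(3.000,0.618)
cell (2,1): code 1100 → (2.204,2.000)–(2.437,1.000)
cell (2,2): code 1000 → (3.000,2.689)–(2.204,2.000)
cell (3,0): code 0110 → (3.000,0.618)–(4.000,0.958)
cell (3,2): code 1001 → (4.000,2.302)–(3.000,2.689)
cell (4,0): code 0010 → (4.000,0.958)–(4.039,1.000)
cell (4,1): code 0011 → (4.039,1.000)–(4.220,2.000)
cell (4,2): code 0001 → (4.220,2.000)–(4.000,2.302)
total: 8 segments, chained into 1 closed loop(s), length Σ = 6.335673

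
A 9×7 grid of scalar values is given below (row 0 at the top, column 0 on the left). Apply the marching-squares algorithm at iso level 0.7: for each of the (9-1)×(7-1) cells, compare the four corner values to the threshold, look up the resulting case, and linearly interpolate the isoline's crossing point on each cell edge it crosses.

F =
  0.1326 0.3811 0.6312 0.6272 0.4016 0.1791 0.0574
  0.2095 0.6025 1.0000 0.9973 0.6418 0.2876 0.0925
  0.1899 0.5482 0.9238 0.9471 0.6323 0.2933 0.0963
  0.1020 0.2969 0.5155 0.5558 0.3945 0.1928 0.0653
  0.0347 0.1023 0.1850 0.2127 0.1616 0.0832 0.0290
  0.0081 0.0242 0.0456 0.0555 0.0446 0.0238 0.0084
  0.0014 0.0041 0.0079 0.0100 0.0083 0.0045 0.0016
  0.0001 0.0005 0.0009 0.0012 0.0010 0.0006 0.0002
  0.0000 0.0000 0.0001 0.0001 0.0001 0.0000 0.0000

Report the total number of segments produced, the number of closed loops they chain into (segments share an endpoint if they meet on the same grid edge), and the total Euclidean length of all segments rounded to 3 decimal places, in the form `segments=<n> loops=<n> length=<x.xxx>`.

segments=8 loops=1 length=8.104

cell (0,1): code 0100 → (0.187,2.000)–(1.000,1.245)
cell (0,2): code 1100 → (0.197,3.000)–(0.187,2.000)
cell (0,3): code 1000 → (1.000,3.836)–(0.197,3.000)
cell (1,1): code 0110 → (1.000,1.245)–(2.000,1.404)
cell (1,3): code 1001 → (2.000,3.785)–(1.000,3.836)
cell (2,1): code 0010 → (2.000,1.404)–(2.548,2.000)
cell (2,2): code 0011 → (2.548,2.000)–(2.631,3.000)
cell (2,3): code 0001 → (2.631,3.000)–(2.000,3.785)
total: 8 segments, chained into 1 closed loop(s), length Σ = 8.103653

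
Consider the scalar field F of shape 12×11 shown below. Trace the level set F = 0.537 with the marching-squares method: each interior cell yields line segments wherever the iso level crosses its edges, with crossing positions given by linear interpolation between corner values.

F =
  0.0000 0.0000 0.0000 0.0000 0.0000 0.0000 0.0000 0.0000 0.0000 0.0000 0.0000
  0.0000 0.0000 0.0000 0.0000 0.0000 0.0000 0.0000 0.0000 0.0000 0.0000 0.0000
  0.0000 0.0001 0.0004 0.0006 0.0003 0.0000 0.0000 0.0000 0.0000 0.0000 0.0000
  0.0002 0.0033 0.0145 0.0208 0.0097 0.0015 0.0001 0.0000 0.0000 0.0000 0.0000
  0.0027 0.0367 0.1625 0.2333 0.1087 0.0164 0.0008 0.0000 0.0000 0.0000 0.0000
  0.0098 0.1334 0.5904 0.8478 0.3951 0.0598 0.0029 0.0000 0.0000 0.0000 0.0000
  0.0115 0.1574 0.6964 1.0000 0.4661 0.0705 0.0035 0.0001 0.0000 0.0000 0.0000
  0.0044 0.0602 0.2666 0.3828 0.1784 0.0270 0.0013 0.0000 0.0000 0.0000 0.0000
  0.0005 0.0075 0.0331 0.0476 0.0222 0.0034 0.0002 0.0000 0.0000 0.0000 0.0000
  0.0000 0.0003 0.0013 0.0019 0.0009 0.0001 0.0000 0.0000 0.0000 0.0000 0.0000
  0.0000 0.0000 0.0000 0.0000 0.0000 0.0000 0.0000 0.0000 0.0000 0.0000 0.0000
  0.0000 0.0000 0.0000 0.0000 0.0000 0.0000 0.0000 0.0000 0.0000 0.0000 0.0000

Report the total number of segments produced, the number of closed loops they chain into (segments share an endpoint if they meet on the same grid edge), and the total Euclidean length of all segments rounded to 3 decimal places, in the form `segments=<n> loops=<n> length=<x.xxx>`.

segments=8 loops=1 length=6.816

cell (4,1): code 0100 → (4.875,2.000)–(5.000,1.883)
cell (4,2): code 1100 → (4.494,3.000)–(4.875,2.000)
cell (4,3): code 1000 → (5.000,3.687)–(4.494,3.000)
cell (5,1): code 0110 → (5.000,1.883)–(6.000,1.704)
cell (5,3): code 1001 → (6.000,3.867)–(5.000,3.687)
cell (6,1): code 0010 → (6.000,1.704)–(6.371,2.000)
cell (6,2): code 0011 → (6.371,2.000)–(6.750,3.000)
cell (6,3): code 0001 → (6.750,3.000)–(6.000,3.867)
total: 8 segments, chained into 1 closed loop(s), length Σ = 6.816373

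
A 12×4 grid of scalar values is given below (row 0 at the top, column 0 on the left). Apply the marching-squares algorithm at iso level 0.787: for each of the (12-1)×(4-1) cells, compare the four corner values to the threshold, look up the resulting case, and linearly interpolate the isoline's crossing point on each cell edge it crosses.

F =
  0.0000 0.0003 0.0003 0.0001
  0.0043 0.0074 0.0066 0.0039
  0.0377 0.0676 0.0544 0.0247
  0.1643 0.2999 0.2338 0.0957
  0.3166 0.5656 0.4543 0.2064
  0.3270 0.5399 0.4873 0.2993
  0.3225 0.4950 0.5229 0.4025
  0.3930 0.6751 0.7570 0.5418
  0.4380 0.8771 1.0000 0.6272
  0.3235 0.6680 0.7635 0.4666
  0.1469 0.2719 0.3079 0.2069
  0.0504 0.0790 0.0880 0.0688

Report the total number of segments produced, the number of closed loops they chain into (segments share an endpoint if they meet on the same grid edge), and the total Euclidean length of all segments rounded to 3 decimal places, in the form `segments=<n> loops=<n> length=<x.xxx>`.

segments=6 loops=1 length=5.275

cell (7,0): code 0100 → (7.554,1.000)–(8.000,0.795)
cell (7,1): code 1100 → (7.123,2.000)–(7.554,1.000)
cell (7,2): code 1000 → (8.000,2.571)–(7.123,2.000)
cell (8,0): code 0010 → (8.000,0.795)–(8.431,1.000)
cell (8,1): code 0011 → (8.431,1.000)–(8.901,2.000)
cell (8,2): code 0001 → (8.901,2.000)–(8.000,2.571)
total: 6 segments, chained into 1 closed loop(s), length Σ = 5.274683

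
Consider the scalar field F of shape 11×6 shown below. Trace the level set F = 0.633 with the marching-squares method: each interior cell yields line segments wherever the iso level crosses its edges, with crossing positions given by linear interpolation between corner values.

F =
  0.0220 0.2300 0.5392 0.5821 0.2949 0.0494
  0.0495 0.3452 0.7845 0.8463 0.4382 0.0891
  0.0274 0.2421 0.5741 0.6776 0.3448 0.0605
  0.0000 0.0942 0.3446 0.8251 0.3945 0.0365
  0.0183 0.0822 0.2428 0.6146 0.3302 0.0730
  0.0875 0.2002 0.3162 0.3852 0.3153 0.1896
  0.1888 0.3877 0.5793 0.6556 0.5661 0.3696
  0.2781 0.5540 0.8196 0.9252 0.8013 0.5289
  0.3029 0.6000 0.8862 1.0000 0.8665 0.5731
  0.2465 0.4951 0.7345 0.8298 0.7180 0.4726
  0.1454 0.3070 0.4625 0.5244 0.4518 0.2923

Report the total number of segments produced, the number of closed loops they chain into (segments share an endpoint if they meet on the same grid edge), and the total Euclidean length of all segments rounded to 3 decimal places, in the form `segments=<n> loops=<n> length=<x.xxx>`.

cell (0,1): code 0100 → (0.382,2.000)–(1.000,1.655)
cell (0,2): code 1100 → (0.193,3.000)–(0.382,2.000)
cell (0,3): code 1000 → (1.000,3.523)–(0.193,3.000)
cell (1,1): code 0010 → (1.000,1.655)–(1.720,2.000)
cell (1,2): code 0111 → (1.720,2.000)–(2.000,2.569)
cell (1,3): code 1001 → (2.000,3.134)–(1.000,3.523)
cell (2,2): code 0110 → (2.000,2.569)–(3.000,2.600)
cell (2,3): code 1001 → (3.000,3.446)–(2.000,3.134)
cell (3,2): code 0010 → (3.000,2.600)–(3.913,3.000)
cell (3,3): code 0001 → (3.913,3.000)–(3.000,3.446)
cell (5,2): code 0100 → (5.916,3.000)–(6.000,2.704)
cell (5,3): code 1000 → (6.000,3.253)–(5.916,3.000)
cell (6,1): code 0100 → (6.223,2.000)–(7.000,1.297)
cell (6,2): code 1110 → (6.000,2.704)–(6.223,2.000)
cell (6,3): code 1101 → (6.284,4.000)–(6.000,3.253)
cell (6,4): code 1000 → (7.000,4.618)–(6.284,4.000)
cell (7,1): code 0110 → (7.000,1.297)–(8.000,1.115)
cell (7,4): code 1001 → (8.000,4.796)–(7.000,4.618)
cell (8,1): code 0110 → (8.000,1.115)–(9.000,1.576)
cell (8,4): code 1001 → (9.000,4.346)–(8.000,4.796)
cell (9,1): code 0010 → (9.000,1.576)–(9.373,2.000)
cell (9,2): code 0011 → (9.373,2.000)–(9.644,3.000)
cell (9,3): code 0011 → (9.644,3.000)–(9.319,4.000)
cell (9,4): code 0001 → (9.319,4.000)–(9.000,4.346)
total: 24 segments, chained into 2 closed loop(s), length Σ = 20.710250

segments=24 loops=2 length=20.710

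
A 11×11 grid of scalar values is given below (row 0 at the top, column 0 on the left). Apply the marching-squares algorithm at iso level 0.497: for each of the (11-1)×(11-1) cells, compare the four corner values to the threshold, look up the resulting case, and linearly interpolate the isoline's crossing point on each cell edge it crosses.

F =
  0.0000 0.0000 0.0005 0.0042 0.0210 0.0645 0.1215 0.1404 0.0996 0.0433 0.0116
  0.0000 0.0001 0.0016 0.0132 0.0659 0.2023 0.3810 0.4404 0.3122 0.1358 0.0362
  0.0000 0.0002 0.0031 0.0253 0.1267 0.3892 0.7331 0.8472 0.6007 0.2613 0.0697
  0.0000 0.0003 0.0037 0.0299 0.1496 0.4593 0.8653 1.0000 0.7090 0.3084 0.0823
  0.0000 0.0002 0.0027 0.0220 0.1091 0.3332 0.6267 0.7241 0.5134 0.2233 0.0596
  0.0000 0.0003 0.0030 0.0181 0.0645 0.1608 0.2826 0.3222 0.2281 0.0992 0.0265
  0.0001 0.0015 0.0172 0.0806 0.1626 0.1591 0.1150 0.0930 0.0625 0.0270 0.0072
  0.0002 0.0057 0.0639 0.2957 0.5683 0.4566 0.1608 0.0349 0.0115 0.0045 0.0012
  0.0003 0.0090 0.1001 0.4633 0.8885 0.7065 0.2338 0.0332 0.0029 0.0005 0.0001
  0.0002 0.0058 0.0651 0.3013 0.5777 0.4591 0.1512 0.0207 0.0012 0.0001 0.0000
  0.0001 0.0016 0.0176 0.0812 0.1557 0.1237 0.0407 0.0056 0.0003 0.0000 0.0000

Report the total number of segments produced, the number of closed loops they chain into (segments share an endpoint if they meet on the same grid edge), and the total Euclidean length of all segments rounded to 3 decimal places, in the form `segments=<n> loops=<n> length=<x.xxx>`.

cell (1,5): code 0100 → (1.329,6.000)–(2.000,5.313)
cell (1,6): code 1100 → (1.139,7.000)–(1.329,6.000)
cell (1,7): code 1100 → (1.641,8.000)–(1.139,7.000)
cell (1,8): code 1000 → (2.000,8.306)–(1.641,8.000)
cell (2,5): code 0110 → (2.000,5.313)–(3.000,5.093)
cell (2,8): code 1001 → (3.000,8.529)–(2.000,8.306)
cell (3,5): code 0110 → (3.000,5.093)–(4.000,5.558)
cell (3,8): code 1001 → (4.000,8.057)–(3.000,8.529)
cell (4,5): code 0010 → (4.000,5.558)–(4.377,6.000)
cell (4,6): code 0011 → (4.377,6.000)–(4.565,7.000)
cell (4,7): code 0011 → (4.565,7.000)–(4.057,8.000)
cell (4,8): code 0001 → (4.057,8.000)–(4.000,8.057)
cell (6,3): code 0100 → (6.824,4.000)–(7.000,3.738)
cell (6,4): code 1000 → (7.000,4.638)–(6.824,4.000)
cell (7,3): code 0110 → (7.000,3.738)–(8.000,3.079)
cell (7,4): code 1101 → (7.162,5.000)–(7.000,4.638)
cell (7,5): code 1000 → (8.000,5.443)–(7.162,5.000)
cell (8,3): code 0110 → (8.000,3.079)–(9.000,3.708)
cell (8,4): code 1011 → (9.000,4.680)–(8.847,5.000)
cell (8,5): code 0001 → (8.847,5.000)–(8.000,5.443)
cell (9,3): code 0010 → (9.000,3.708)–(9.191,4.000)
cell (9,4): code 0001 → (9.191,4.000)–(9.000,4.680)
total: 22 segments, chained into 2 closed loop(s), length Σ = 17.692827

segments=22 loops=2 length=17.693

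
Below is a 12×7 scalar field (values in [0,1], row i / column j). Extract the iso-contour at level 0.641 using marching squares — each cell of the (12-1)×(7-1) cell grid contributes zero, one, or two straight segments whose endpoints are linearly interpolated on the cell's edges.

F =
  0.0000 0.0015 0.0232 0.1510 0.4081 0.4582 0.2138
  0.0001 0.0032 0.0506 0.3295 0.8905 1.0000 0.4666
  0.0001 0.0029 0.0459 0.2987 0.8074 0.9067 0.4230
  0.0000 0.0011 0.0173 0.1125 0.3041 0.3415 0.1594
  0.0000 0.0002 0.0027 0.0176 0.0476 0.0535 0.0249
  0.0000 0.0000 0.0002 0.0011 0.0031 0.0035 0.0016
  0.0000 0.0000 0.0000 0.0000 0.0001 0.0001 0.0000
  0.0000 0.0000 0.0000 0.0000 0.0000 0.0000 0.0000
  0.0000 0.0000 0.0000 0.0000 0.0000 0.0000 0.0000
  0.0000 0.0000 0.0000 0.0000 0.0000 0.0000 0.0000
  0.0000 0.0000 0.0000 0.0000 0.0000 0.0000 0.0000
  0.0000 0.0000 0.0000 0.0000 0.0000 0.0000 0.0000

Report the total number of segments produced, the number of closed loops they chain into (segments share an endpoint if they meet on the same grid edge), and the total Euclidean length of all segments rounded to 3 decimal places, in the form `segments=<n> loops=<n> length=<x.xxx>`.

cell (0,3): code 0100 → (0.483,4.000)–(1.000,3.555)
cell (0,4): code 1100 → (0.337,5.000)–(0.483,4.000)
cell (0,5): code 1000 → (1.000,5.673)–(0.337,5.000)
cell (1,3): code 0110 → (1.000,3.555)–(2.000,3.673)
cell (1,5): code 1001 → (2.000,5.549)–(1.000,5.673)
cell (2,3): code 0010 → (2.000,3.673)–(2.331,4.000)
cell (2,4): code 0011 → (2.331,4.000)–(2.470,5.000)
cell (2,5): code 0001 → (2.470,5.000)–(2.000,5.549)
total: 8 segments, chained into 1 closed loop(s), length Σ = 6.849409

segments=8 loops=1 length=6.849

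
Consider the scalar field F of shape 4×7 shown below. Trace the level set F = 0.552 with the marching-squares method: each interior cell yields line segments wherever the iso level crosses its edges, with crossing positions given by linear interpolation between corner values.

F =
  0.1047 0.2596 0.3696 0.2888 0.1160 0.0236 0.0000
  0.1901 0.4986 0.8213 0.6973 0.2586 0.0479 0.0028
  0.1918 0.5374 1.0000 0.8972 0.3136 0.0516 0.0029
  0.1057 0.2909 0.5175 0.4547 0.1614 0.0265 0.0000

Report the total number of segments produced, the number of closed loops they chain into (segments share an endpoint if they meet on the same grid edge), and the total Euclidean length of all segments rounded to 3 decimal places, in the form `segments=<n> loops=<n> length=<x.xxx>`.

cell (0,1): code 0100 → (0.404,2.000)–(1.000,1.165)
cell (0,2): code 1100 → (0.644,3.000)–(0.404,2.000)
cell (0,3): code 1000 → (1.000,3.331)–(0.644,3.000)
cell (1,1): code 0110 → (1.000,1.165)–(2.000,1.032)
cell (1,3): code 1001 → (2.000,3.592)–(1.000,3.331)
cell (2,1): code 0010 → (2.000,1.032)–(2.928,2.000)
cell (2,2): code 0011 → (2.928,2.000)–(2.780,3.000)
cell (2,3): code 0001 → (2.780,3.000)–(2.000,3.592)
total: 8 segments, chained into 1 closed loop(s), length Σ = 7.913976

segments=8 loops=1 length=7.914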